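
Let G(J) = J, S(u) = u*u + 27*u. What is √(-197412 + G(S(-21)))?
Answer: I*√197538 ≈ 444.45*I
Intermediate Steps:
S(u) = u² + 27*u
√(-197412 + G(S(-21))) = √(-197412 - 21*(27 - 21)) = √(-197412 - 21*6) = √(-197412 - 126) = √(-197538) = I*√197538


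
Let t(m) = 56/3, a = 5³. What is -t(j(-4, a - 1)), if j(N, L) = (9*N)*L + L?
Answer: -56/3 ≈ -18.667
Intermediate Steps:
a = 125
j(N, L) = L + 9*L*N (j(N, L) = 9*L*N + L = L + 9*L*N)
t(m) = 56/3 (t(m) = 56*(⅓) = 56/3)
-t(j(-4, a - 1)) = -1*56/3 = -56/3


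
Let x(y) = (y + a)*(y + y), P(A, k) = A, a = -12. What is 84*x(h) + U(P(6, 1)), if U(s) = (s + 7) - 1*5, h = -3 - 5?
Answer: 26888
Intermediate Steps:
h = -8
x(y) = 2*y*(-12 + y) (x(y) = (y - 12)*(y + y) = (-12 + y)*(2*y) = 2*y*(-12 + y))
U(s) = 2 + s (U(s) = (7 + s) - 5 = 2 + s)
84*x(h) + U(P(6, 1)) = 84*(2*(-8)*(-12 - 8)) + (2 + 6) = 84*(2*(-8)*(-20)) + 8 = 84*320 + 8 = 26880 + 8 = 26888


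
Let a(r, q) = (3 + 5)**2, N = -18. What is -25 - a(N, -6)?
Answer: -89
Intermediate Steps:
a(r, q) = 64 (a(r, q) = 8**2 = 64)
-25 - a(N, -6) = -25 - 1*64 = -25 - 64 = -89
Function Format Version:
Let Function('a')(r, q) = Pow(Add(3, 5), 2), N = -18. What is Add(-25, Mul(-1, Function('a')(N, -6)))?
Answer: -89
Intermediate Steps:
Function('a')(r, q) = 64 (Function('a')(r, q) = Pow(8, 2) = 64)
Add(-25, Mul(-1, Function('a')(N, -6))) = Add(-25, Mul(-1, 64)) = Add(-25, -64) = -89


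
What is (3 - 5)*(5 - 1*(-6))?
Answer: -22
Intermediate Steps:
(3 - 5)*(5 - 1*(-6)) = -2*(5 + 6) = -2*11 = -22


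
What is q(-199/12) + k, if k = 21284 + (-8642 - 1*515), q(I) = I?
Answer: 145325/12 ≈ 12110.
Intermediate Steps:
k = 12127 (k = 21284 + (-8642 - 515) = 21284 - 9157 = 12127)
q(-199/12) + k = -199/12 + 12127 = 145325/12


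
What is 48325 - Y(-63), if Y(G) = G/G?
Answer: 48324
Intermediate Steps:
Y(G) = 1
48325 - Y(-63) = 48325 - 1*1 = 48325 - 1 = 48324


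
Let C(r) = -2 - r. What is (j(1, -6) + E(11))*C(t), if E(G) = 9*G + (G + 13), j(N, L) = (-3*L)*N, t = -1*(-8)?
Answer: -1410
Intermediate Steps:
t = 8
j(N, L) = -3*L*N
E(G) = 13 + 10*G (E(G) = 9*G + (13 + G) = 13 + 10*G)
(j(1, -6) + E(11))*C(t) = (-3*(-6)*1 + (13 + 10*11))*(-2 - 1*8) = (18 + (13 + 110))*(-2 - 8) = (18 + 123)*(-10) = 141*(-10) = -1410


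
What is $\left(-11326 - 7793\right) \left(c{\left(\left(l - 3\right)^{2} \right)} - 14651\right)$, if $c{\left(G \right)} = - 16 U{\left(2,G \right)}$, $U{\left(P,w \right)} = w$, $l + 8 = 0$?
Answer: $317126853$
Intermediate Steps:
$l = -8$ ($l = -8 + 0 = -8$)
$c{\left(G \right)} = - 16 G$
$\left(-11326 - 7793\right) \left(c{\left(\left(l - 3\right)^{2} \right)} - 14651\right) = \left(-11326 - 7793\right) \left(- 16 \left(-8 - 3\right)^{2} - 14651\right) = - 19119 \left(- 16 \left(-11\right)^{2} - 14651\right) = - 19119 \left(\left(-16\right) 121 - 14651\right) = - 19119 \left(-1936 - 14651\right) = \left(-19119\right) \left(-16587\right) = 317126853$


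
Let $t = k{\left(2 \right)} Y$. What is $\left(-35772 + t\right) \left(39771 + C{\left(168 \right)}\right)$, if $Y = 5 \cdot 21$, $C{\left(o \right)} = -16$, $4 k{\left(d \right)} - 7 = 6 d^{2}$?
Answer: $- \frac{5559060915}{4} \approx -1.3898 \cdot 10^{9}$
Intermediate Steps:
$k{\left(d \right)} = \frac{7}{4} + \frac{3 d^{2}}{2}$ ($k{\left(d \right)} = \frac{7}{4} + \frac{6 d^{2}}{4} = \frac{7}{4} + \frac{3 d^{2}}{2}$)
$Y = 105$
$t = \frac{3255}{4}$ ($t = \left(\frac{7}{4} + \frac{3 \cdot 2^{2}}{2}\right) 105 = \left(\frac{7}{4} + \frac{3}{2} \cdot 4\right) 105 = \left(\frac{7}{4} + 6\right) 105 = \frac{31}{4} \cdot 105 = \frac{3255}{4} \approx 813.75$)
$\left(-35772 + t\right) \left(39771 + C{\left(168 \right)}\right) = \left(-35772 + \frac{3255}{4}\right) \left(39771 - 16\right) = \left(- \frac{139833}{4}\right) 39755 = - \frac{5559060915}{4}$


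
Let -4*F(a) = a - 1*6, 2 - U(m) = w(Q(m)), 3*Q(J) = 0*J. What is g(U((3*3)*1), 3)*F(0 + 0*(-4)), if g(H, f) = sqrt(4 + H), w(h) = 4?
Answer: 3*sqrt(2)/2 ≈ 2.1213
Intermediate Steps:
Q(J) = 0 (Q(J) = (0*J)/3 = (1/3)*0 = 0)
U(m) = -2 (U(m) = 2 - 1*4 = 2 - 4 = -2)
F(a) = 3/2 - a/4 (F(a) = -(a - 1*6)/4 = -(a - 6)/4 = -(-6 + a)/4 = 3/2 - a/4)
g(U((3*3)*1), 3)*F(0 + 0*(-4)) = sqrt(4 - 2)*(3/2 - (0 + 0*(-4))/4) = sqrt(2)*(3/2 - (0 + 0)/4) = sqrt(2)*(3/2 - 1/4*0) = sqrt(2)*(3/2 + 0) = sqrt(2)*(3/2) = 3*sqrt(2)/2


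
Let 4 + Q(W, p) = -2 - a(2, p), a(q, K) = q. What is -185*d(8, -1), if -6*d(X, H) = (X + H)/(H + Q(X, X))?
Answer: -1295/54 ≈ -23.981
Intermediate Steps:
Q(W, p) = -8 (Q(W, p) = -4 + (-2 - 1*2) = -4 + (-2 - 2) = -4 - 4 = -8)
d(X, H) = -(H + X)/(6*(-8 + H)) (d(X, H) = -(X + H)/(6*(H - 8)) = -(H + X)/(6*(-8 + H)))
-185*d(8, -1) = -185*(-1*(-1) - 1*8)/(6*(-8 - 1)) = -185*(1 - 8)/(6*(-9)) = -185*(-1)*(-7)/(6*9) = -185*7/54 = -1295/54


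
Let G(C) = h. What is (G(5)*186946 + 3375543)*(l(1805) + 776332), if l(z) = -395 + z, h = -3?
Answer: 2189114296110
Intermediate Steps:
G(C) = -3
(G(5)*186946 + 3375543)*(l(1805) + 776332) = (-3*186946 + 3375543)*((-395 + 1805) + 776332) = (-560838 + 3375543)*(1410 + 776332) = 2814705*777742 = 2189114296110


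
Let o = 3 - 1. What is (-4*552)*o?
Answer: -4416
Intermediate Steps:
o = 2
(-4*552)*o = -4*552*2 = -2208*2 = -4416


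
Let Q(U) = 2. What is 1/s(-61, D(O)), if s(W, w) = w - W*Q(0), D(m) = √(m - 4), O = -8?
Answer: 61/7448 - I*√3/7448 ≈ 0.0081901 - 0.00023255*I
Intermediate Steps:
D(m) = √(-4 + m)
s(W, w) = w - 2*W (s(W, w) = w - W*2 = w - 2*W)
1/s(-61, D(O)) = 1/(√(-4 - 8) - 2*(-61)) = 1/(√(-12) + 122) = 1/(2*I*√3 + 122) = 1/(122 + 2*I*√3)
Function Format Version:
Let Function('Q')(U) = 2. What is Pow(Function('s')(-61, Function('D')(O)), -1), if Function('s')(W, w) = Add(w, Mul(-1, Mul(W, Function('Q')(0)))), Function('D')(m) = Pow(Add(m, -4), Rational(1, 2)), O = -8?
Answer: Add(Rational(61, 7448), Mul(Rational(-1, 7448), I, Pow(3, Rational(1, 2)))) ≈ Add(0.0081901, Mul(-0.00023255, I))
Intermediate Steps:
Function('D')(m) = Pow(Add(-4, m), Rational(1, 2))
Function('s')(W, w) = Add(w, Mul(-2, W)) (Function('s')(W, w) = Add(w, Mul(-1, Mul(W, 2))) = Add(w, Mul(-1, Mul(2, W))) = Add(w, Mul(-2, W)))
Pow(Function('s')(-61, Function('D')(O)), -1) = Pow(Add(Pow(Add(-4, -8), Rational(1, 2)), Mul(-2, -61)), -1) = Pow(Add(Pow(-12, Rational(1, 2)), 122), -1) = Pow(Add(Mul(2, I, Pow(3, Rational(1, 2))), 122), -1) = Pow(Add(122, Mul(2, I, Pow(3, Rational(1, 2)))), -1)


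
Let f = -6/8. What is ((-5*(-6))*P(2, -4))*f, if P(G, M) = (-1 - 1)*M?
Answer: -180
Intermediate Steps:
P(G, M) = -2*M
f = -3/4 (f = -6*1/8 = -3/4 ≈ -0.75000)
((-5*(-6))*P(2, -4))*f = ((-5*(-6))*(-2*(-4)))*(-3/4) = (30*8)*(-3/4) = 240*(-3/4) = -180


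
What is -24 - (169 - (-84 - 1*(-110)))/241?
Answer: -5927/241 ≈ -24.593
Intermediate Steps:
-24 - (169 - (-84 - 1*(-110)))/241 = -24 - (169 - (-84 + 110))/241 = -24 - (169 - 1*26)/241 = -24 - (169 - 26)/241 = -24 - 143/241 = -5927/241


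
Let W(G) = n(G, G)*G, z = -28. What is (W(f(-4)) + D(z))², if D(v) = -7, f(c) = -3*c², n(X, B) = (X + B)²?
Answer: 195695640625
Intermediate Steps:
n(X, B) = (B + X)²
W(G) = 4*G³ (W(G) = (G + G)²*G = (2*G)²*G = (4*G²)*G = 4*G³)
(W(f(-4)) + D(z))² = (4*(-3*(-4)²)³ - 7)² = (4*(-3*16)³ - 7)² = (4*(-48)³ - 7)² = (4*(-110592) - 7)² = (-442368 - 7)² = (-442375)² = 195695640625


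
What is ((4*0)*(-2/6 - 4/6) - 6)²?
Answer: 36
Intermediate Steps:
((4*0)*(-2/6 - 4/6) - 6)² = (0*(-2*⅙ - 4*⅙) - 6)² = (0*(-⅓ - ⅔) - 6)² = (0*(-1) - 6)² = (0 - 6)² = (-6)² = 36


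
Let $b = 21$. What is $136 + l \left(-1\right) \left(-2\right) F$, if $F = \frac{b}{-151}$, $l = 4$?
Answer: $\frac{20368}{151} \approx 134.89$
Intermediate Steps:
$F = - \frac{21}{151}$ ($F = \frac{21}{-151} = 21 \left(- \frac{1}{151}\right) = - \frac{21}{151} \approx -0.13907$)
$136 + l \left(-1\right) \left(-2\right) F = 136 + 4 \left(-1\right) \left(-2\right) \left(- \frac{21}{151}\right) = 136 + \left(-4\right) \left(-2\right) \left(- \frac{21}{151}\right) = 136 + 8 \left(- \frac{21}{151}\right) = 136 - \frac{168}{151} = \frac{20368}{151}$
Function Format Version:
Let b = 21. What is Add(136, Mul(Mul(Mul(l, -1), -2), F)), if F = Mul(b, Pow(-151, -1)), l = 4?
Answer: Rational(20368, 151) ≈ 134.89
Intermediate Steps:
F = Rational(-21, 151) (F = Mul(21, Pow(-151, -1)) = Mul(21, Rational(-1, 151)) = Rational(-21, 151) ≈ -0.13907)
Add(136, Mul(Mul(Mul(l, -1), -2), F)) = Add(136, Mul(Mul(Mul(4, -1), -2), Rational(-21, 151))) = Add(136, Mul(Mul(-4, -2), Rational(-21, 151))) = Add(136, Mul(8, Rational(-21, 151))) = Add(136, Rational(-168, 151)) = Rational(20368, 151)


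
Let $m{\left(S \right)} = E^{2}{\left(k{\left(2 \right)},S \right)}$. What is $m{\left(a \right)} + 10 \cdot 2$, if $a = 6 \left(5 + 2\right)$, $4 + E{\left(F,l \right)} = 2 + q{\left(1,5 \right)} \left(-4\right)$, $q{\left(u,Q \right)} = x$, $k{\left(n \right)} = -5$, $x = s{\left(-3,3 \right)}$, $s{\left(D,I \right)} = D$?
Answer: $120$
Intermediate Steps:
$x = -3$
$q{\left(u,Q \right)} = -3$
$E{\left(F,l \right)} = 10$ ($E{\left(F,l \right)} = -4 + \left(2 - -12\right) = -4 + \left(2 + 12\right) = -4 + 14 = 10$)
$a = 42$ ($a = 6 \cdot 7 = 42$)
$m{\left(S \right)} = 100$ ($m{\left(S \right)} = 10^{2} = 100$)
$m{\left(a \right)} + 10 \cdot 2 = 100 + 10 \cdot 2 = 100 + 20 = 120$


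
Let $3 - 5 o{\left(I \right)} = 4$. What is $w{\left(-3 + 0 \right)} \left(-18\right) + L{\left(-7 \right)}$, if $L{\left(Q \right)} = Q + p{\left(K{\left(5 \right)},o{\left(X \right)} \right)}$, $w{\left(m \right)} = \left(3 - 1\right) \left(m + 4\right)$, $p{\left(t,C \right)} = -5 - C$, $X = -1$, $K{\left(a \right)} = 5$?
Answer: $- \frac{239}{5} \approx -47.8$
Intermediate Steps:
$o{\left(I \right)} = - \frac{1}{5}$ ($o{\left(I \right)} = \frac{3}{5} - \frac{4}{5} = - \frac{1}{5}$)
$w{\left(m \right)} = 8 + 2 m$ ($w{\left(m \right)} = 2 \left(4 + m\right) = 8 + 2 m$)
$L{\left(Q \right)} = - \frac{24}{5} + Q$ ($L{\left(Q \right)} = Q - \frac{24}{5} = - \frac{24}{5} + Q$)
$w{\left(-3 + 0 \right)} \left(-18\right) + L{\left(-7 \right)} = \left(8 + 2 \left(-3 + 0\right)\right) \left(-18\right) - \frac{59}{5} = \left(8 + 2 \left(-3\right)\right) \left(-18\right) - \frac{59}{5} = \left(8 - 6\right) \left(-18\right) - \frac{59}{5} = 2 \left(-18\right) - \frac{59}{5} = -36 - \frac{59}{5} = - \frac{239}{5}$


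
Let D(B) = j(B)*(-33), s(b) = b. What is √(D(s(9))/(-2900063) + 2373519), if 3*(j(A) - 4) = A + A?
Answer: √19962162084220117701/2900063 ≈ 1540.6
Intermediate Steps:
j(A) = 4 + 2*A/3 (j(A) = 4 + (A + A)/3 = 4 + (2*A)/3 = 4 + 2*A/3)
D(B) = -132 - 22*B (D(B) = (4 + 2*B/3)*(-33) = -132 - 22*B)
√(D(s(9))/(-2900063) + 2373519) = √((-132 - 22*9)/(-2900063) + 2373519) = √((-132 - 198)*(-1/2900063) + 2373519) = √(-330*(-1/2900063) + 2373519) = √(330/2900063 + 2373519) = √(6883354632027/2900063) = √19962162084220117701/2900063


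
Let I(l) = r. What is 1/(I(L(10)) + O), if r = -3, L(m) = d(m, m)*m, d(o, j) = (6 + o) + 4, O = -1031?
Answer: -1/1034 ≈ -0.00096712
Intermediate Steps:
d(o, j) = 10 + o
L(m) = m*(10 + m) (L(m) = (10 + m)*m = m*(10 + m))
I(l) = -3
1/(I(L(10)) + O) = 1/(-3 - 1031) = 1/(-1034) = -1/1034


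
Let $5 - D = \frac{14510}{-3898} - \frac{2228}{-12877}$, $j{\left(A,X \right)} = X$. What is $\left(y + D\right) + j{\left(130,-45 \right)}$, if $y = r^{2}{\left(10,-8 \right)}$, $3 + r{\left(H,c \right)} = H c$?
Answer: $\frac{171980303040}{25097273} \approx 6852.5$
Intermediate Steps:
$r{\left(H,c \right)} = -3 + H c$
$y = 6889$ ($y = \left(-3 + 10 \left(-8\right)\right)^{2} = \left(-3 - 80\right)^{2} = \left(-83\right)^{2} = 6889$)
$D = \frac{214566628}{25097273}$ ($D = 5 - \left(\frac{14510}{-3898} - \frac{2228}{-12877}\right) = 5 - \left(14510 \left(- \frac{1}{3898}\right) - - \frac{2228}{12877}\right) = 5 - \left(- \frac{7255}{1949} + \frac{2228}{12877}\right) = 5 - - \frac{89080263}{25097273} = 5 + \frac{89080263}{25097273} = \frac{214566628}{25097273} \approx 8.5494$)
$\left(y + D\right) + j{\left(130,-45 \right)} = \left(6889 + \frac{214566628}{25097273}\right) - 45 = \frac{173109680325}{25097273} - 45 = \frac{171980303040}{25097273}$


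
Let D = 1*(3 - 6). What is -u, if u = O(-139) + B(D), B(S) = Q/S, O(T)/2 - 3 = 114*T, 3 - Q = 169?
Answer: 94892/3 ≈ 31631.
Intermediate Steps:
Q = -166 (Q = 3 - 1*169 = 3 - 169 = -166)
O(T) = 6 + 228*T (O(T) = 6 + 2*(114*T) = 6 + 228*T)
D = -3 (D = 1*(-3) = -3)
B(S) = -166/S
u = -94892/3 (u = (6 + 228*(-139)) - 166/(-3) = (6 - 31692) - 166*(-⅓) = -31686 + 166/3 = -94892/3 ≈ -31631.)
-u = -1*(-94892/3) = 94892/3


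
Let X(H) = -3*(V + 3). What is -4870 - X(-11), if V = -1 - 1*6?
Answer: -4882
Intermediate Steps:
V = -7 (V = -1 - 6 = -7)
X(H) = 12 (X(H) = -3*(-7 + 3) = -3*(-4) = 12)
-4870 - X(-11) = -4870 - 1*12 = -4870 - 12 = -4882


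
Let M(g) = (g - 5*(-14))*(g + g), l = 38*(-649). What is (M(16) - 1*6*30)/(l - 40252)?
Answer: -1286/32457 ≈ -0.039622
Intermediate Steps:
l = -24662
M(g) = 2*g*(70 + g) (M(g) = (g + 70)*(2*g) = (70 + g)*(2*g) = 2*g*(70 + g))
(M(16) - 1*6*30)/(l - 40252) = (2*16*(70 + 16) - 1*6*30)/(-24662 - 40252) = (2*16*86 - 6*30)/(-64914) = (2752 - 180)*(-1/64914) = 2572*(-1/64914) = -1286/32457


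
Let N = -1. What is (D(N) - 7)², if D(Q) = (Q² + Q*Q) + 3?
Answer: 4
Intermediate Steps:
D(Q) = 3 + 2*Q² (D(Q) = (Q² + Q²) + 3 = 2*Q² + 3 = 3 + 2*Q²)
(D(N) - 7)² = ((3 + 2*(-1)²) - 7)² = ((3 + 2*1) - 7)² = ((3 + 2) - 7)² = (5 - 7)² = (-2)² = 4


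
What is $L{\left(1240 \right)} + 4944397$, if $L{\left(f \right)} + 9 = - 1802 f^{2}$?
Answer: $-2765810812$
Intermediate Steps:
$L{\left(f \right)} = -9 - 1802 f^{2}$
$L{\left(1240 \right)} + 4944397 = \left(-9 - 1802 \cdot 1240^{2}\right) + 4944397 = \left(-9 - 2770755200\right) + 4944397 = -2770755209 + 4944397 = -2765810812$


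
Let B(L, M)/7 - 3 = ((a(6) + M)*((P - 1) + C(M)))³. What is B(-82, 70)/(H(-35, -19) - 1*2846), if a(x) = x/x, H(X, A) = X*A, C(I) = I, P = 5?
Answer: -1015238889469/2181 ≈ -4.6549e+8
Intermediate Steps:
H(X, A) = A*X
a(x) = 1
B(L, M) = 21 + 7*(1 + M)³*(4 + M)³ (B(L, M) = 21 + 7*((1 + M)*((5 - 1) + M))³ = 21 + 7*((1 + M)*(4 + M))³ = 21 + 7*((1 + M)³*(4 + M)³) = 21 + 7*(1 + M)³*(4 + M)³)
B(-82, 70)/(H(-35, -19) - 1*2846) = (21 + 7*(1 + 70)³*(4 + 70)³)/(-19*(-35) - 1*2846) = (21 + 7*71³*74³)/(665 - 2846) = (21 + 7*357911*405224)/(-2181) = (21 + 1015238889448)*(-1/2181) = 1015238889469*(-1/2181) = -1015238889469/2181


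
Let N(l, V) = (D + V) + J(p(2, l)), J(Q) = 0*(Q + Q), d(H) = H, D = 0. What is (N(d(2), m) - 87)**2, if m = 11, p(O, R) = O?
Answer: 5776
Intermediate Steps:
J(Q) = 0 (J(Q) = 0*(2*Q) = 0)
N(l, V) = V (N(l, V) = (0 + V) + 0 = V + 0 = V)
(N(d(2), m) - 87)**2 = (11 - 87)**2 = (-76)**2 = 5776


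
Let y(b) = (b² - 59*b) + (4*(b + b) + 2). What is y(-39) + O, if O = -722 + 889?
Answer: 3679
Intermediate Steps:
O = 167
y(b) = 2 + b² - 51*b (y(b) = (b² - 59*b) + (4*(2*b) + 2) = (b² - 59*b) + (8*b + 2) = (b² - 59*b) + (2 + 8*b) = 2 + b² - 51*b)
y(-39) + O = (2 + (-39)² - 51*(-39)) + 167 = (2 + 1521 + 1989) + 167 = 3512 + 167 = 3679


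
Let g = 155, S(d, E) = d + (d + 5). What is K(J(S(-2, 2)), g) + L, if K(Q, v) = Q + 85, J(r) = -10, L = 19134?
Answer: 19209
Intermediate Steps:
S(d, E) = 5 + 2*d (S(d, E) = d + (5 + d) = 5 + 2*d)
K(Q, v) = 85 + Q
K(J(S(-2, 2)), g) + L = (85 - 10) + 19134 = 75 + 19134 = 19209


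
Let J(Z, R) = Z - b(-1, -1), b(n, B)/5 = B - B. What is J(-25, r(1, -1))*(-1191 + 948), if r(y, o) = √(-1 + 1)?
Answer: 6075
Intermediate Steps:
b(n, B) = 0 (b(n, B) = 5*(B - B) = 5*0 = 0)
r(y, o) = 0 (r(y, o) = √0 = 0)
J(Z, R) = Z (J(Z, R) = Z - 1*0 = Z + 0 = Z)
J(-25, r(1, -1))*(-1191 + 948) = -25*(-1191 + 948) = -25*(-243) = 6075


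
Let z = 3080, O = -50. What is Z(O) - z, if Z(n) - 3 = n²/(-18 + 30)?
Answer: -8606/3 ≈ -2868.7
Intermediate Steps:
Z(n) = 3 + n²/12 (Z(n) = 3 + n²/(-18 + 30) = 3 + n²/12)
Z(O) - z = (3 + (1/12)*(-50)²) - 1*3080 = (3 + (1/12)*2500) - 3080 = (3 + 625/3) - 3080 = 634/3 - 3080 = -8606/3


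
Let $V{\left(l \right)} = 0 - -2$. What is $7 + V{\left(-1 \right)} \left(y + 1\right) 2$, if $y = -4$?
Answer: $-5$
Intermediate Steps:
$V{\left(l \right)} = 2$ ($V{\left(l \right)} = 0 + 2 = 2$)
$7 + V{\left(-1 \right)} \left(y + 1\right) 2 = 7 + 2 \left(-4 + 1\right) 2 = 7 + 2 \left(\left(-3\right) 2\right) = 7 + 2 \left(-6\right) = 7 - 12 = -5$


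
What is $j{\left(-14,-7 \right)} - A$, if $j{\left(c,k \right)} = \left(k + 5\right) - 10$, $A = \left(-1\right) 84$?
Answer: $72$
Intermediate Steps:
$A = -84$
$j{\left(c,k \right)} = -5 + k$ ($j{\left(c,k \right)} = \left(5 + k\right) - 10 = -5 + k$)
$j{\left(-14,-7 \right)} - A = \left(-5 - 7\right) - -84 = -12 + 84 = 72$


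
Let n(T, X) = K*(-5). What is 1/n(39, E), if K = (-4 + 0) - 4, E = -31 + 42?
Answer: 1/40 ≈ 0.025000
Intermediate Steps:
E = 11
K = -8 (K = -4 - 4 = -8)
n(T, X) = 40 (n(T, X) = -8*(-5) = 40)
1/n(39, E) = 1/40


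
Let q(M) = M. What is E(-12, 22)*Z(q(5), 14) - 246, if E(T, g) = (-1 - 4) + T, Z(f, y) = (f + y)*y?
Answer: -4768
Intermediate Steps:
Z(f, y) = y*(f + y)
E(T, g) = -5 + T
E(-12, 22)*Z(q(5), 14) - 246 = (-5 - 12)*(14*(5 + 14)) - 246 = -238*19 - 246 = -17*266 - 246 = -4522 - 246 = -4768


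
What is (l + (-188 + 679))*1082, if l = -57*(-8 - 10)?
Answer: 1641394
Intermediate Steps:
l = 1026 (l = -57*(-18) = 1026)
(l + (-188 + 679))*1082 = (1026 + (-188 + 679))*1082 = (1026 + 491)*1082 = 1517*1082 = 1641394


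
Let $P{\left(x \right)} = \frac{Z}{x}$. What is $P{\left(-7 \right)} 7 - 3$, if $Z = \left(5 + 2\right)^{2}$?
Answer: $-52$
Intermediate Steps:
$Z = 49$ ($Z = 7^{2} = 49$)
$P{\left(x \right)} = \frac{49}{x}$
$P{\left(-7 \right)} 7 - 3 = \frac{49}{-7} \cdot 7 - 3 = 49 \left(- \frac{1}{7}\right) 7 + \left(0 - 3\right) = \left(-7\right) 7 - 3 = -49 - 3 = -52$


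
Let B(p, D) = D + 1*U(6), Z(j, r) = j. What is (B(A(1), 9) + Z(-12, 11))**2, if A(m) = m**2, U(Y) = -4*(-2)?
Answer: 25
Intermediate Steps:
U(Y) = 8
B(p, D) = 8 + D (B(p, D) = D + 1*8 = D + 8 = 8 + D)
(B(A(1), 9) + Z(-12, 11))**2 = ((8 + 9) - 12)**2 = (17 - 12)**2 = 5**2 = 25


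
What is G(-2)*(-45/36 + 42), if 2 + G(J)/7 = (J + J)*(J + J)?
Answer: 7987/2 ≈ 3993.5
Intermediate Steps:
G(J) = -14 + 28*J**2 (G(J) = -14 + 7*((J + J)*(J + J)) = -14 + 7*((2*J)*(2*J)) = -14 + 7*(4*J**2) = -14 + 28*J**2)
G(-2)*(-45/36 + 42) = (-14 + 28*(-2)**2)*(-45/36 + 42) = (-14 + 28*4)*(-45*1/36 + 42) = (-14 + 112)*(-5/4 + 42) = 98*(163/4) = 7987/2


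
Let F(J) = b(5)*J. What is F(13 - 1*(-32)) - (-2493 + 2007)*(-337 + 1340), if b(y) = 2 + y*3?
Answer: 488223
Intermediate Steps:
b(y) = 2 + 3*y
F(J) = 17*J (F(J) = (2 + 3*5)*J = (2 + 15)*J = 17*J)
F(13 - 1*(-32)) - (-2493 + 2007)*(-337 + 1340) = 17*(13 - 1*(-32)) - (-2493 + 2007)*(-337 + 1340) = 17*(13 + 32) - (-486)*1003 = 17*45 - 1*(-487458) = 765 + 487458 = 488223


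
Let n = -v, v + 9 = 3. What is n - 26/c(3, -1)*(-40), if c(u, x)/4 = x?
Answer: -254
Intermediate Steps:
v = -6 (v = -9 + 3 = -6)
c(u, x) = 4*x
n = 6 (n = -1*(-6) = 6)
n - 26/c(3, -1)*(-40) = 6 - 26/(4*(-1))*(-40) = 6 - 26/(-4)*(-40) = 6 - 26*(-1/4)*(-40) = 6 + (13/2)*(-40) = 6 - 260 = -254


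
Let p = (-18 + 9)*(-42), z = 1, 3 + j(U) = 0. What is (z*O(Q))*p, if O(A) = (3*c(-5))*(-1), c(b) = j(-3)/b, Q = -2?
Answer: -3402/5 ≈ -680.40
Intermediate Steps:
j(U) = -3 (j(U) = -3 + 0 = -3)
c(b) = -3/b
O(A) = -9/5 (O(A) = (3*(-3/(-5)))*(-1) = (3*(-3*(-1/5)))*(-1) = (3*(3/5))*(-1) = (9/5)*(-1) = -9/5)
p = 378 (p = -9*(-42) = 378)
(z*O(Q))*p = (1*(-9/5))*378 = -9/5*378 = -3402/5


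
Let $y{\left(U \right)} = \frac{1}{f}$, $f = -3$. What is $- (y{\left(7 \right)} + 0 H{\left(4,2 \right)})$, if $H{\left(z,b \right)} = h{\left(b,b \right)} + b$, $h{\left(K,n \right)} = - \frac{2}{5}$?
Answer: $\frac{1}{3} \approx 0.33333$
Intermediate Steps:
$h{\left(K,n \right)} = - \frac{2}{5}$ ($h{\left(K,n \right)} = \left(-2\right) \frac{1}{5} = - \frac{2}{5}$)
$y{\left(U \right)} = - \frac{1}{3}$ ($y{\left(U \right)} = \frac{1}{-3} = - \frac{1}{3}$)
$H{\left(z,b \right)} = - \frac{2}{5} + b$
$- (y{\left(7 \right)} + 0 H{\left(4,2 \right)}) = - (- \frac{1}{3} + 0 \left(- \frac{2}{5} + 2\right)) = - (- \frac{1}{3} + 0 \cdot \frac{8}{5}) = - (- \frac{1}{3} + 0) = \left(-1\right) \left(- \frac{1}{3}\right) = \frac{1}{3}$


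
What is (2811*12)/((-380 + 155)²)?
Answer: 3748/5625 ≈ 0.66631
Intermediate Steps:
(2811*12)/((-380 + 155)²) = 33732/((-225)²) = 33732/50625 = 33732*(1/50625) = 3748/5625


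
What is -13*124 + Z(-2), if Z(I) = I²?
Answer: -1608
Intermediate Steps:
-13*124 + Z(-2) = -13*124 + (-2)² = -1612 + 4 = -1608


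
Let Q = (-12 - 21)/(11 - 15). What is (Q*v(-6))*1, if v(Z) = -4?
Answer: -33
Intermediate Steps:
Q = 33/4 (Q = -33/(-4) = -33*(-1/4) = 33/4 ≈ 8.2500)
(Q*v(-6))*1 = ((33/4)*(-4))*1 = -33*1 = -33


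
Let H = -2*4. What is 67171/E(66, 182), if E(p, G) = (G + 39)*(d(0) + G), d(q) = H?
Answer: 5167/2958 ≈ 1.7468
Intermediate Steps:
H = -8
d(q) = -8
E(p, G) = (-8 + G)*(39 + G) (E(p, G) = (G + 39)*(-8 + G) = (39 + G)*(-8 + G) = (-8 + G)*(39 + G))
67171/E(66, 182) = 67171/(-312 + 182² + 31*182) = 67171/(-312 + 33124 + 5642) = 67171/38454 = 67171*(1/38454) = 5167/2958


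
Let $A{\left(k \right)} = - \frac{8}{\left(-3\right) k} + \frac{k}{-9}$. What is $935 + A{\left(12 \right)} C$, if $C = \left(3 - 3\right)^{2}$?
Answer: $935$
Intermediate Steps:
$A{\left(k \right)} = - \frac{k}{9} + \frac{8}{3 k}$ ($A{\left(k \right)} = - 8 \left(- \frac{1}{3 k}\right) + k \left(- \frac{1}{9}\right) = \frac{8}{3 k} - \frac{k}{9} = - \frac{k}{9} + \frac{8}{3 k}$)
$C = 0$ ($C = 0^{2} = 0$)
$935 + A{\left(12 \right)} C = 935 + \frac{24 - 12^{2}}{9 \cdot 12} \cdot 0 = 935 + \frac{1}{9} \cdot \frac{1}{12} \left(24 - 144\right) 0 = 935 + \frac{1}{9} \cdot \frac{1}{12} \left(-120\right) 0 = 935 - 0 = 935 + 0 = 935$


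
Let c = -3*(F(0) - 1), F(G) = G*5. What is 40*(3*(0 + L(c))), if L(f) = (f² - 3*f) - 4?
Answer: -480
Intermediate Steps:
F(G) = 5*G
c = 3 (c = -3*(5*0 - 1) = -3*(0 - 1) = -3*(-1) = 3)
L(f) = -4 + f² - 3*f
40*(3*(0 + L(c))) = 40*(3*(0 + (-4 + 3² - 3*3))) = 40*(3*(0 + (-4 + 9 - 9))) = 40*(3*(0 - 4)) = 40*(3*(-4)) = 40*(-12) = -480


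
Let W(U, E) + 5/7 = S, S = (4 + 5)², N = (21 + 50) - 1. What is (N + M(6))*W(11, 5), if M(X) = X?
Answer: 42712/7 ≈ 6101.7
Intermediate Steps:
N = 70 (N = 71 - 1 = 70)
S = 81 (S = 9² = 81)
W(U, E) = 562/7 (W(U, E) = -5/7 + 81 = 562/7)
(N + M(6))*W(11, 5) = (70 + 6)*(562/7) = 76*(562/7) = 42712/7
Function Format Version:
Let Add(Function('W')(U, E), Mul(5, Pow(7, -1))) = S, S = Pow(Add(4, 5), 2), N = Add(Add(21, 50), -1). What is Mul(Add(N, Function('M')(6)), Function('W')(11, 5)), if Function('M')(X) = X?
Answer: Rational(42712, 7) ≈ 6101.7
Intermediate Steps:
N = 70 (N = Add(71, -1) = 70)
S = 81 (S = Pow(9, 2) = 81)
Function('W')(U, E) = Rational(562, 7) (Function('W')(U, E) = Add(Rational(-5, 7), 81) = Rational(562, 7))
Mul(Add(N, Function('M')(6)), Function('W')(11, 5)) = Mul(Add(70, 6), Rational(562, 7)) = Mul(76, Rational(562, 7)) = Rational(42712, 7)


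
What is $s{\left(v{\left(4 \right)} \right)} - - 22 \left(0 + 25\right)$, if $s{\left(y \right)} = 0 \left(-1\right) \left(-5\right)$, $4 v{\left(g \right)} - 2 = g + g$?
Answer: $550$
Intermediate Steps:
$v{\left(g \right)} = \frac{1}{2} + \frac{g}{2}$ ($v{\left(g \right)} = \frac{1}{2} + \frac{g + g}{4} = \frac{1}{2} + \frac{2 g}{4} = \frac{1}{2} + \frac{g}{2}$)
$s{\left(y \right)} = 0$ ($s{\left(y \right)} = 0 \left(-5\right) = 0$)
$s{\left(v{\left(4 \right)} \right)} - - 22 \left(0 + 25\right) = 0 - - 22 \left(0 + 25\right) = 0 - \left(-22\right) 25 = 0 - -550 = 0 + 550 = 550$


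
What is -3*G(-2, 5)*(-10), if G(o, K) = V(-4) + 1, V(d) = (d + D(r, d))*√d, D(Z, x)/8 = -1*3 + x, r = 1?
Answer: 30 - 3600*I ≈ 30.0 - 3600.0*I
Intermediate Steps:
D(Z, x) = -24 + 8*x (D(Z, x) = 8*(-1*3 + x) = 8*(-3 + x) = -24 + 8*x)
V(d) = √d*(-24 + 9*d) (V(d) = (d + (-24 + 8*d))*√d = (-24 + 9*d)*√d = √d*(-24 + 9*d))
G(o, K) = 1 - 120*I (G(o, K) = √(-4)*(-24 + 9*(-4)) + 1 = (2*I)*(-24 - 36) + 1 = (2*I)*(-60) + 1 = -120*I + 1 = 1 - 120*I)
-3*G(-2, 5)*(-10) = -3*(1 - 120*I)*(-10) = (-3 + 360*I)*(-10) = 30 - 3600*I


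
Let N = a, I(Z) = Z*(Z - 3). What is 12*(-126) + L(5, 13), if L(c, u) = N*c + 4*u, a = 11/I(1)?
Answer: -2975/2 ≈ -1487.5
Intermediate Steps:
I(Z) = Z*(-3 + Z)
a = -11/2 (a = 11/((1*(-3 + 1))) = 11/((1*(-2))) = 11/(-2) = 11*(-½) = -11/2 ≈ -5.5000)
N = -11/2 ≈ -5.5000
L(c, u) = 4*u - 11*c/2 (L(c, u) = -11*c/2 + 4*u = 4*u - 11*c/2)
12*(-126) + L(5, 13) = 12*(-126) + (4*13 - 11/2*5) = -1512 + (52 - 55/2) = -1512 + 49/2 = -2975/2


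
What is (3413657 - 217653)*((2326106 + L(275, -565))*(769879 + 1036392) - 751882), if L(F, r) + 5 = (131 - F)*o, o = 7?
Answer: 13422409189991141284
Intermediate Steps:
L(F, r) = 912 - 7*F (L(F, r) = -5 + (131 - F)*7 = -5 + (917 - 7*F) = 912 - 7*F)
(3413657 - 217653)*((2326106 + L(275, -565))*(769879 + 1036392) - 751882) = (3413657 - 217653)*((2326106 + (912 - 7*275))*(769879 + 1036392) - 751882) = 3196004*((2326106 + (912 - 1925))*1806271 - 751882) = 3196004*((2326106 - 1013)*1806271 - 751882) = 3196004*(2325093*1806271 - 751882) = 3196004*(4199748058203 - 751882) = 3196004*4199747306321 = 13422409189991141284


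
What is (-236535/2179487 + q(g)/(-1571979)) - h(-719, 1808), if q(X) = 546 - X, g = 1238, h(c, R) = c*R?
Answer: 4453775309710903135/3426107794773 ≈ 1.3000e+6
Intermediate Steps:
h(c, R) = R*c
(-236535/2179487 + q(g)/(-1571979)) - h(-719, 1808) = (-236535/2179487 + (546 - 1*1238)/(-1571979)) - 1808*(-719) = (-236535*1/2179487 + (546 - 1238)*(-1/1571979)) - 1*(-1299952) = (-236535/2179487 - 692*(-1/1571979)) + 1299952 = (-236535/2179487 + 692/1571979) + 1299952 = -370319847761/3426107794773 + 1299952 = 4453775309710903135/3426107794773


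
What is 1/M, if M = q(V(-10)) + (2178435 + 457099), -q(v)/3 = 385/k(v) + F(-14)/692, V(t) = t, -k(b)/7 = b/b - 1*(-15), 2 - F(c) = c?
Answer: 2768/7295186465 ≈ 3.7943e-7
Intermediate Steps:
F(c) = 2 - c
k(b) = -112 (k(b) = -7*(b/b - 1*(-15)) = -7*(1 + 15) = -7*16 = -112)
q(v) = 28353/2768 (q(v) = -3*(385/(-112) + (2 - 1*(-14))/692) = -3*(385*(-1/112) + (2 + 14)*(1/692)) = -3*(-55/16 + 16*(1/692)) = -3*(-55/16 + 4/173) = -3*(-9451/2768) = 28353/2768)
M = 7295186465/2768 (M = 28353/2768 + (2178435 + 457099) = 28353/2768 + 2635534 = 7295186465/2768 ≈ 2.6355e+6)
1/M = 1/(7295186465/2768) = 2768/7295186465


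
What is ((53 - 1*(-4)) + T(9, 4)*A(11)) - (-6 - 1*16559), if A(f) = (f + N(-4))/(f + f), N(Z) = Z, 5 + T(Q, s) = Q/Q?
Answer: 182828/11 ≈ 16621.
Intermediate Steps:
T(Q, s) = -4 (T(Q, s) = -5 + Q/Q = -5 + 1 = -4)
A(f) = (-4 + f)/(2*f) (A(f) = (f - 4)/(f + f) = (-4 + f)/((2*f)) = (-4 + f)*(1/(2*f)) = (-4 + f)/(2*f))
((53 - 1*(-4)) + T(9, 4)*A(11)) - (-6 - 1*16559) = ((53 - 1*(-4)) - 2*(-4 + 11)/11) - (-6 - 1*16559) = ((53 + 4) - 2*7/11) - (-6 - 16559) = (57 - 4*7/22) - 1*(-16565) = (57 - 14/11) + 16565 = 613/11 + 16565 = 182828/11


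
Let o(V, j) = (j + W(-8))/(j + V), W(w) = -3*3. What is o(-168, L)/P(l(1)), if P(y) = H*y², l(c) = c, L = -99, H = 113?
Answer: 36/10057 ≈ 0.0035796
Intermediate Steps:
W(w) = -9
o(V, j) = (-9 + j)/(V + j) (o(V, j) = (j - 9)/(j + V) = (-9 + j)/(V + j))
P(y) = 113*y²
o(-168, L)/P(l(1)) = ((-9 - 99)/(-168 - 99))/((113*1²)) = (-108/(-267))/((113*1)) = -1/267*(-108)/113 = (36/89)*(1/113) = 36/10057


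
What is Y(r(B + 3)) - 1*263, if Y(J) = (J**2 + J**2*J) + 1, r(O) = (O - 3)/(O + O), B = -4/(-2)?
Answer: -32744/125 ≈ -261.95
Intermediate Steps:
B = 2 (B = -4*(-1/2) = 2)
r(O) = (-3 + O)/(2*O) (r(O) = (-3 + O)/((2*O)) = (-3 + O)*(1/(2*O)) = (-3 + O)/(2*O))
Y(J) = 1 + J**2 + J**3 (Y(J) = (J**2 + J**3) + 1 = 1 + J**2 + J**3)
Y(r(B + 3)) - 1*263 = (1 + ((-3 + (2 + 3))/(2*(2 + 3)))**2 + ((-3 + (2 + 3))/(2*(2 + 3)))**3) - 1*263 = (1 + ((1/2)*(-3 + 5)/5)**2 + ((1/2)*(-3 + 5)/5)**3) - 263 = (1 + ((1/2)*(1/5)*2)**2 + ((1/2)*(1/5)*2)**3) - 263 = (1 + (1/5)**2 + (1/5)**3) - 263 = (1 + 1/25 + 1/125) - 263 = 131/125 - 263 = -32744/125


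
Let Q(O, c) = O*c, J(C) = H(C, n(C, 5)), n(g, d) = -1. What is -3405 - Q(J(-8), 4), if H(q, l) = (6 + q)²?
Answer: -3421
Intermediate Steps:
J(C) = (6 + C)²
-3405 - Q(J(-8), 4) = -3405 - (6 - 8)²*4 = -3405 - (-2)²*4 = -3405 - 4*4 = -3405 - 1*16 = -3405 - 16 = -3421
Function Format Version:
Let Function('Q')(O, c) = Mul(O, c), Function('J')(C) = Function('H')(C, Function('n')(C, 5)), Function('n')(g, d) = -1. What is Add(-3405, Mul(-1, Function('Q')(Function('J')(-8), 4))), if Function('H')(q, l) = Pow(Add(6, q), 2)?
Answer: -3421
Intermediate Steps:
Function('J')(C) = Pow(Add(6, C), 2)
Add(-3405, Mul(-1, Function('Q')(Function('J')(-8), 4))) = Add(-3405, Mul(-1, Mul(Pow(Add(6, -8), 2), 4))) = Add(-3405, Mul(-1, Mul(Pow(-2, 2), 4))) = Add(-3405, Mul(-1, Mul(4, 4))) = Add(-3405, Mul(-1, 16)) = Add(-3405, -16) = -3421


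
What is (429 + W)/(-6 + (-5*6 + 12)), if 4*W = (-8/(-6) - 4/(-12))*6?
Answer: -863/48 ≈ -17.979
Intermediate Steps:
W = 5/2 (W = ((-8/(-6) - 4/(-12))*6)/4 = ((-8*(-⅙) - 4*(-1/12))*6)/4 = ((4/3 + ⅓)*6)/4 = ((5/3)*6)/4 = (¼)*10 = 5/2 ≈ 2.5000)
(429 + W)/(-6 + (-5*6 + 12)) = (429 + 5/2)/(-6 + (-5*6 + 12)) = 863/(2*(-6 + (-30 + 12))) = 863/(2*(-6 - 18)) = (863/2)/(-24) = (863/2)*(-1/24) = -863/48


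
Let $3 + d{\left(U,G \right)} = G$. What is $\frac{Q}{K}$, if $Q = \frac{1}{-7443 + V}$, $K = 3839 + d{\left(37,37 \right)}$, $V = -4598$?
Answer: $- \frac{1}{46634793} \approx -2.1443 \cdot 10^{-8}$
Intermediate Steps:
$d{\left(U,G \right)} = -3 + G$
$K = 3873$ ($K = 3839 + \left(-3 + 37\right) = 3839 + 34 = 3873$)
$Q = - \frac{1}{12041}$ ($Q = \frac{1}{-7443 - 4598} = \frac{1}{-12041} = - \frac{1}{12041} \approx -8.305 \cdot 10^{-5}$)
$\frac{Q}{K} = - \frac{1}{12041 \cdot 3873} = \left(- \frac{1}{12041}\right) \frac{1}{3873} = - \frac{1}{46634793}$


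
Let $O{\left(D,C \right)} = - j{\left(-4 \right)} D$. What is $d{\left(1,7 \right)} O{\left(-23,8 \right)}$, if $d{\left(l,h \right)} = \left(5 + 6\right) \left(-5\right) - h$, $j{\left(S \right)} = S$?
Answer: $5704$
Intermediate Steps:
$d{\left(l,h \right)} = -55 - h$ ($d{\left(l,h \right)} = 11 \left(-5\right) - h = -55 - h$)
$O{\left(D,C \right)} = 4 D$ ($O{\left(D,C \right)} = \left(-1\right) \left(-4\right) D = 4 D$)
$d{\left(1,7 \right)} O{\left(-23,8 \right)} = \left(-55 - 7\right) 4 \left(-23\right) = \left(-55 - 7\right) \left(-92\right) = \left(-62\right) \left(-92\right) = 5704$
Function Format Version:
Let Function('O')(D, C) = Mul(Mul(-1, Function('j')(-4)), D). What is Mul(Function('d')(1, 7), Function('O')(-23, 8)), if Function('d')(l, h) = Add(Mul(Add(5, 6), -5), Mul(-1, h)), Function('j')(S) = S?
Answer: 5704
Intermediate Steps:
Function('d')(l, h) = Add(-55, Mul(-1, h)) (Function('d')(l, h) = Add(Mul(11, -5), Mul(-1, h)) = Add(-55, Mul(-1, h)))
Function('O')(D, C) = Mul(4, D) (Function('O')(D, C) = Mul(Mul(-1, -4), D) = Mul(4, D))
Mul(Function('d')(1, 7), Function('O')(-23, 8)) = Mul(Add(-55, Mul(-1, 7)), Mul(4, -23)) = Mul(Add(-55, -7), -92) = Mul(-62, -92) = 5704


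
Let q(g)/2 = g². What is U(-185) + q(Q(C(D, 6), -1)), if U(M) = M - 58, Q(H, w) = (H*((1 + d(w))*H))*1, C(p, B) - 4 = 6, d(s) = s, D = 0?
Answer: -243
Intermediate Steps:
C(p, B) = 10 (C(p, B) = 4 + 6 = 10)
Q(H, w) = H²*(1 + w) (Q(H, w) = (H*((1 + w)*H))*1 = (H*(H*(1 + w)))*1 = (H²*(1 + w))*1 = H²*(1 + w))
U(M) = -58 + M
q(g) = 2*g²
U(-185) + q(Q(C(D, 6), -1)) = (-58 - 185) + 2*(10²*(1 - 1))² = -243 + 2*(100*0)² = -243 + 2*0² = -243 + 2*0 = -243 + 0 = -243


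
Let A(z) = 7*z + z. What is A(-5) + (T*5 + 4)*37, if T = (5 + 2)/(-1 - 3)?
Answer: -863/4 ≈ -215.75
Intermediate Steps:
T = -7/4 (T = 7/(-4) = 7*(-¼) = -7/4 ≈ -1.7500)
A(z) = 8*z
A(-5) + (T*5 + 4)*37 = 8*(-5) + (-7/4*5 + 4)*37 = -40 + (-35/4 + 4)*37 = -40 - 19/4*37 = -40 - 703/4 = -863/4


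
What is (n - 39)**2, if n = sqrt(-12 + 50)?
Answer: (39 - sqrt(38))**2 ≈ 1078.2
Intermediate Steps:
n = sqrt(38) ≈ 6.1644
(n - 39)**2 = (sqrt(38) - 39)**2 = (-39 + sqrt(38))**2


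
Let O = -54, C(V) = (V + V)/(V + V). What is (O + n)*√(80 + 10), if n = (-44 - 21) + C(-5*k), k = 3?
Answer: -354*√10 ≈ -1119.4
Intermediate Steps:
C(V) = 1 (C(V) = (2*V)/((2*V)) = (2*V)*(1/(2*V)) = 1)
n = -64 (n = (-44 - 21) + 1 = -65 + 1 = -64)
(O + n)*√(80 + 10) = (-54 - 64)*√(80 + 10) = -354*√10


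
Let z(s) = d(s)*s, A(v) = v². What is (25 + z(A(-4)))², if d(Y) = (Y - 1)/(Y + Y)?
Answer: 4225/4 ≈ 1056.3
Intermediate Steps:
d(Y) = (-1 + Y)/(2*Y) (d(Y) = (-1 + Y)/((2*Y)) = (-1 + Y)*(1/(2*Y)) = (-1 + Y)/(2*Y))
z(s) = -½ + s/2 (z(s) = ((-1 + s)/(2*s))*s = -½ + s/2)
(25 + z(A(-4)))² = (25 + (-½ + (½)*(-4)²))² = (25 + (-½ + (½)*16))² = (25 + (-½ + 8))² = (25 + 15/2)² = (65/2)² = 4225/4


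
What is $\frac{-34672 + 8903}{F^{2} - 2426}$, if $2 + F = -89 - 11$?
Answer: $- \frac{25769}{7978} \approx -3.23$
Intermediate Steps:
$F = -102$ ($F = -2 - 100 = -102$)
$\frac{-34672 + 8903}{F^{2} - 2426} = \frac{-34672 + 8903}{\left(-102\right)^{2} - 2426} = - \frac{25769}{10404 - 2426} = - \frac{25769}{7978}$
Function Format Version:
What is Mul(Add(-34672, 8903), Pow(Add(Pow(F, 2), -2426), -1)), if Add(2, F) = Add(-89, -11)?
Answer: Rational(-25769, 7978) ≈ -3.2300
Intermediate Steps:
F = -102 (F = Add(-2, Add(-89, -11)) = Add(-2, -100) = -102)
Mul(Add(-34672, 8903), Pow(Add(Pow(F, 2), -2426), -1)) = Mul(Add(-34672, 8903), Pow(Add(Pow(-102, 2), -2426), -1)) = Mul(-25769, Pow(Add(10404, -2426), -1)) = Mul(-25769, Pow(7978, -1)) = Mul(-25769, Rational(1, 7978)) = Rational(-25769, 7978)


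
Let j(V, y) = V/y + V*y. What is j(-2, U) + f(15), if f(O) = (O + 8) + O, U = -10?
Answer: 291/5 ≈ 58.200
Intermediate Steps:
f(O) = 8 + 2*O (f(O) = (8 + O) + O = 8 + 2*O)
j(V, y) = V*y + V/y (j(V, y) = V/y + V*y = V*y + V/y)
j(-2, U) + f(15) = (-2*(-10) - 2/(-10)) + (8 + 2*15) = (20 - 2*(-⅒)) + (8 + 30) = (20 + ⅕) + 38 = 101/5 + 38 = 291/5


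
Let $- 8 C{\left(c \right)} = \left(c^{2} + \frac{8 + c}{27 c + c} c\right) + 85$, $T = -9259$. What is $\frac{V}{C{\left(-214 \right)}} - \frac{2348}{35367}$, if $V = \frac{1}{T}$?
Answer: $- \frac{4654060917796}{70102307997081} \approx -0.06639$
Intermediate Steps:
$C{\left(c \right)} = - \frac{597}{56} - \frac{c^{2}}{8} - \frac{c}{224}$ ($C{\left(c \right)} = - \frac{\left(c^{2} + \frac{8 + c}{27 c + c} c\right) + 85}{8} = - \frac{\left(c^{2} + \frac{8 + c}{28 c} c\right) + 85}{8} = - \frac{\left(c^{2} + \left(\frac{2}{7} + \frac{c}{28}\right)\right) + 85}{8} = - \frac{\left(\frac{2}{7} + c^{2} + \frac{c}{28}\right) + 85}{8} = - \frac{\frac{597}{7} + c^{2} + \frac{c}{28}}{8} = - \frac{597}{56} - \frac{c^{2}}{8} - \frac{c}{224}$)
$V = - \frac{1}{9259}$ ($V = \frac{1}{-9259} = - \frac{1}{9259} \approx -0.000108$)
$\frac{V}{C{\left(-214 \right)}} - \frac{2348}{35367} = - \frac{1}{9259 \left(- \frac{597}{56} - \frac{\left(-214\right)^{2}}{8} - - \frac{107}{112}\right)} - \frac{2348}{35367} = - \frac{1}{9259 \left(- \frac{597}{56} - \frac{11449}{2} + \frac{107}{112}\right)} - \frac{2348}{35367} = - \frac{1}{9259 \left(- \frac{642231}{112}\right)} - \frac{2348}{35367} = \left(- \frac{1}{9259}\right) \left(- \frac{112}{642231}\right) - \frac{2348}{35367} = \frac{112}{5946416829} - \frac{2348}{35367} = - \frac{4654060917796}{70102307997081}$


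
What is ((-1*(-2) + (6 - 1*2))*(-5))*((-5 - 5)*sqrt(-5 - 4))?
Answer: 900*I ≈ 900.0*I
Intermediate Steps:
((-1*(-2) + (6 - 1*2))*(-5))*((-5 - 5)*sqrt(-5 - 4)) = ((2 + (6 - 2))*(-5))*(-30*I) = ((2 + 4)*(-5))*(-30*I) = (6*(-5))*(-30*I) = -(-900)*I = 900*I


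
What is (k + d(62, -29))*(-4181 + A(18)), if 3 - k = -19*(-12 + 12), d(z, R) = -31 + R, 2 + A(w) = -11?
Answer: 239058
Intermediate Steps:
A(w) = -13 (A(w) = -2 - 11 = -13)
k = 3 (k = 3 - (-19)*(-12 + 12) = 3 - (-19)*0 = 3 - 1*0 = 3 + 0 = 3)
(k + d(62, -29))*(-4181 + A(18)) = (3 + (-31 - 29))*(-4181 - 13) = (3 - 60)*(-4194) = -57*(-4194) = 239058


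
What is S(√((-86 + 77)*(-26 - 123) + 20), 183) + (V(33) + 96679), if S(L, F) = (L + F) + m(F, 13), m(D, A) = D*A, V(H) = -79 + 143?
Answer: 99305 + √1361 ≈ 99342.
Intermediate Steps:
V(H) = 64
m(D, A) = A*D
S(L, F) = L + 14*F (S(L, F) = (L + F) + 13*F = (F + L) + 13*F = L + 14*F)
S(√((-86 + 77)*(-26 - 123) + 20), 183) + (V(33) + 96679) = (√((-86 + 77)*(-26 - 123) + 20) + 14*183) + (64 + 96679) = (√(-9*(-149) + 20) + 2562) + 96743 = (√(1341 + 20) + 2562) + 96743 = (√1361 + 2562) + 96743 = (2562 + √1361) + 96743 = 99305 + √1361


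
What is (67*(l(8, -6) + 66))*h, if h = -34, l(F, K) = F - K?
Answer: -182240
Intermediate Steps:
(67*(l(8, -6) + 66))*h = (67*((8 - 1*(-6)) + 66))*(-34) = (67*((8 + 6) + 66))*(-34) = (67*(14 + 66))*(-34) = (67*80)*(-34) = 5360*(-34) = -182240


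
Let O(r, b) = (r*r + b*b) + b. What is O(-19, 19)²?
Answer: 549081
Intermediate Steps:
O(r, b) = b + b² + r² (O(r, b) = (r² + b²) + b = (b² + r²) + b = b + b² + r²)
O(-19, 19)² = (19 + 19² + (-19)²)² = (19 + 361 + 361)² = 741² = 549081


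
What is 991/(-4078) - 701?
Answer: -2859669/4078 ≈ -701.24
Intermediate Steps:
991/(-4078) - 701 = 991*(-1/4078) - 701 = -991/4078 - 701 = -2859669/4078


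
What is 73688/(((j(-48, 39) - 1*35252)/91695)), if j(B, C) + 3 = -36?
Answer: -6756821160/35291 ≈ -1.9146e+5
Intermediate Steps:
j(B, C) = -39 (j(B, C) = -3 - 36 = -39)
73688/(((j(-48, 39) - 1*35252)/91695)) = 73688/(((-39 - 1*35252)/91695)) = 73688/(((-39 - 35252)*(1/91695))) = 73688/((-35291*1/91695)) = 73688/(-35291/91695) = 73688*(-91695/35291) = -6756821160/35291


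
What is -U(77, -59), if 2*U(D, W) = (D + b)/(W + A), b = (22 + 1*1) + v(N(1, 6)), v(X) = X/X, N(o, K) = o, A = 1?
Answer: 101/116 ≈ 0.87069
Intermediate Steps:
v(X) = 1
b = 24 (b = (22 + 1*1) + 1 = (22 + 1) + 1 = 23 + 1 = 24)
U(D, W) = (24 + D)/(2*(1 + W)) (U(D, W) = ((D + 24)/(W + 1))/2 = ((24 + D)/(1 + W))/2 = (24 + D)/(2*(1 + W)))
-U(77, -59) = -(24 + 77)/(2*(1 - 59)) = -101/(2*(-58)) = -(-1)*101/(2*58) = -1*(-101/116) = 101/116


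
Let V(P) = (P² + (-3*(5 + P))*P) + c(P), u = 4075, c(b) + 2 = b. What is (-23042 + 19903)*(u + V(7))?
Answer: -12169903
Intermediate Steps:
c(b) = -2 + b
V(P) = -2 + P + P² + P*(-15 - 3*P) (V(P) = (P² + (-3*(5 + P))*P) + (-2 + P) = (P² + (-15 - 3*P)*P) + (-2 + P) = (P² + P*(-15 - 3*P)) + (-2 + P) = -2 + P + P² + P*(-15 - 3*P))
(-23042 + 19903)*(u + V(7)) = (-23042 + 19903)*(4075 + (-2 - 14*7 - 2*7²)) = -3139*(4075 + (-2 - 98 - 2*49)) = -3139*(4075 + (-2 - 98 - 98)) = -3139*(4075 - 198) = -3139*3877 = -12169903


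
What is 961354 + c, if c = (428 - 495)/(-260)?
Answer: 249952107/260 ≈ 9.6135e+5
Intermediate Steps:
c = 67/260 (c = -67*(-1/260) = 67/260 ≈ 0.25769)
961354 + c = 961354 + 67/260 = 249952107/260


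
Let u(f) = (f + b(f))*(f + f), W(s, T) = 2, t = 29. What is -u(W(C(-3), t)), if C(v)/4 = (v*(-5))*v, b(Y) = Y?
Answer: -16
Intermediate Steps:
C(v) = -20*v² (C(v) = 4*((v*(-5))*v) = 4*((-5*v)*v) = 4*(-5*v²) = -20*v²)
u(f) = 4*f² (u(f) = (f + f)*(f + f) = (2*f)*(2*f) = 4*f²)
-u(W(C(-3), t)) = -4*2² = -4*4 = -1*16 = -16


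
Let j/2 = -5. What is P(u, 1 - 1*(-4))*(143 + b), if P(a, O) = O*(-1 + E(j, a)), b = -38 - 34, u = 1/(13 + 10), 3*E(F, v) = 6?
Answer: 355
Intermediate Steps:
j = -10 (j = 2*(-5) = -10)
E(F, v) = 2 (E(F, v) = (1/3)*6 = 2)
u = 1/23 ≈ 0.043478
b = -72
P(a, O) = O (P(a, O) = O*(-1 + 2) = O*1 = O)
P(u, 1 - 1*(-4))*(143 + b) = (1 - 1*(-4))*(143 - 72) = (1 + 4)*71 = 5*71 = 355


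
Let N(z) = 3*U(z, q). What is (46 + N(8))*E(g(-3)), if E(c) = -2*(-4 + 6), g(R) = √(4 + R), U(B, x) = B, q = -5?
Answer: -280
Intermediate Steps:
N(z) = 3*z
E(c) = -4 (E(c) = -2*2 = -4)
(46 + N(8))*E(g(-3)) = (46 + 3*8)*(-4) = (46 + 24)*(-4) = 70*(-4) = -280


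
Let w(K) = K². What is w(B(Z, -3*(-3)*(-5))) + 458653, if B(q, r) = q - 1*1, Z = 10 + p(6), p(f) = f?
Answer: 458878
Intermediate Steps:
Z = 16 (Z = 10 + 6 = 16)
B(q, r) = -1 + q (B(q, r) = q - 1 = -1 + q)
w(B(Z, -3*(-3)*(-5))) + 458653 = (-1 + 16)² + 458653 = 15² + 458653 = 225 + 458653 = 458878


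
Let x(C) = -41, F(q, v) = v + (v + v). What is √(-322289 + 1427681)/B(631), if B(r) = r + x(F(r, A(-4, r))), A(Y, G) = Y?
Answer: 2*√69087/295 ≈ 1.7820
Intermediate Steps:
F(q, v) = 3*v (F(q, v) = v + 2*v = 3*v)
B(r) = -41 + r (B(r) = r - 41 = -41 + r)
√(-322289 + 1427681)/B(631) = √(-322289 + 1427681)/(-41 + 631) = √1105392/590 = (4*√69087)*(1/590) = 2*√69087/295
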